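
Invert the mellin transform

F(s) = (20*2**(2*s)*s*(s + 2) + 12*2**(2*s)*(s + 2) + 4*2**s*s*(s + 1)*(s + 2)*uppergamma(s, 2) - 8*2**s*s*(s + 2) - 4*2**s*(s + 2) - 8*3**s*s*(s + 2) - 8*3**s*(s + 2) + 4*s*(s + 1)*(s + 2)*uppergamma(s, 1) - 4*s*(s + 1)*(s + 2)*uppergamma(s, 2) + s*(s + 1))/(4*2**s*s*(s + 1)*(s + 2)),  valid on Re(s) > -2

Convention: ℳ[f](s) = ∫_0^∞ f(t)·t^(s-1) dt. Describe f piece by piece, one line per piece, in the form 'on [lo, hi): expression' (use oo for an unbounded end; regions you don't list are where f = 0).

on [0, 1/2): t**2
on [1/2, 1): exp(-2*t)
on [1, 3/2): t + 1
on [3/2, 2): t + 3
on [2, oo): exp(-t)

along the cuts 1/2, 1, 3/2, 2, ℳ[f](s) splits into 5 integrals
the [0, 1/2) slice contributes ∫ t**2·t^(s-1) dt
between 1/2 and 1 the integrand is exp(-2*t)·t^(s-1)
∫ (t + 1)·t^(s-1) over [1, 3/2)
for t in [3/2, 2): the term is ∫ (t + 3)·t^(s-1)
the [2, ∞) slice contributes ∫ exp(-t)·t^(s-1) dt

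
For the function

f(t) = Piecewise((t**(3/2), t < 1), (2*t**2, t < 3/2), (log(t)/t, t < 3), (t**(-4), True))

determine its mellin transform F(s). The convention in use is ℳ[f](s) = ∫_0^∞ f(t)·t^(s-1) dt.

decompose at 1, 3/2, 3; ℳ[f](s) sums the 4 pieces' integrals
∫ over [0, 1) of t**(3/2)·t^(s-1) joins the sum
between 1 and 3/2 the integrand is 2*t**2·t^(s-1)
∫ log(t)/t·t^(s-1) over [3/2, 3)
on [3, ∞): add ∫ t**(-4)·t^(s-1) dt

(324*2**s*(s - 4)*(s + 2)*(s**2 - 2*s + 1) - 324*2**s*(s - 4)*(2*s + 3)*(s**2 - 2*s + 1) - 108*3**s*s*(s - 4)*(s + 2)*(2*s + 3)*log(3) + 108*3**s*s*(s - 4)*(s + 2)*(2*s + 3)*log(2) - 108*3**s*(s - 4)*(s + 2)*(2*s + 3)*log(2) + 108*3**s*(s - 4)*(s + 2)*(2*s + 3) + 108*3**s*(s - 4)*(s + 2)*(2*s + 3)*log(3) + 729*3**s*(s - 4)*(2*s + 3)*(s**2 - 2*s + 1) + 54*6**s*s*(s - 4)*(s + 2)*(2*s + 3)*log(3) - 54*6**s*(s - 4)*(s + 2)*(2*s + 3)*log(3) - 54*6**s*(s - 4)*(s + 2)*(2*s + 3) - 2*6**s*(s + 2)*(2*s + 3)*(s**2 - 2*s + 1))/(162*2**s*(s - 4)*(s + 2)*(2*s + 3)*(s**2 - 2*s + 1))
  -3/2 < Re(s) < 4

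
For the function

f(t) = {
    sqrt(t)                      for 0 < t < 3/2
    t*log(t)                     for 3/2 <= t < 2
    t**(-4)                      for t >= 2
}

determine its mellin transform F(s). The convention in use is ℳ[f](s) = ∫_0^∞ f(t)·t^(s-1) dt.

summing 3 kernel integrals split by 3/2, 2 yields ℳ[f](s)
∫ over [0, 3/2) of sqrt(t)·t^(s-1) joins the sum
between 3/2 and 2 the integrand is t*log(t)·t^(s-1)
over [2, ∞), the kernel integral of t**(-4) enters the sum

(-32*2**(2*s)*(s - 4)*(2*s + 1) + 3**s*s*(s - 4)*(2*s + 1)*(-24*log(3) + 24*log(2)) + 3**s*(s - 4)*(2*s + 1)*(-24*log(3) + 24*log(2)) + 24*3**s*(s - 4)*(2*s + 1) + 16*3**s*sqrt(6)*(s - 4)*(s**2 + 2*s + 1) + 32*4**s*s*(s - 4)*(2*s + 1)*log(2) + 32*4**s*(s - 4)*(2*s + 1)*log(2) - 4**s*(2*s + 1)*(s**2 + 2*s + 1))/(16*2**s*(s - 4)*(2*s + 1)*(s**2 + 2*s + 1))
  -1/2 < Re(s) < 4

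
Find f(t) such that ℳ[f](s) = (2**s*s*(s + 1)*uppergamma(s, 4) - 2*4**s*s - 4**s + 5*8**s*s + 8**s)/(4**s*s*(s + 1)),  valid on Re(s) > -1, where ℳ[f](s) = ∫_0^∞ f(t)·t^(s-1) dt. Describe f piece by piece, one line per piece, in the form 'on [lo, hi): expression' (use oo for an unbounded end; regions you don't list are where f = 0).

on [0, 1): t
on [1, 2): 2*t + 1
on [2, oo): exp(-2*t)

split f at 1, 2: ℳ[f](s) collects 3 kernel integrals
∫ t·t^(s-1) over [0, 1)
for t in [1, 2): the term is ∫ (2*t + 1)·t^(s-1)
[2, ∞) adds the kernel integral of exp(-2*t)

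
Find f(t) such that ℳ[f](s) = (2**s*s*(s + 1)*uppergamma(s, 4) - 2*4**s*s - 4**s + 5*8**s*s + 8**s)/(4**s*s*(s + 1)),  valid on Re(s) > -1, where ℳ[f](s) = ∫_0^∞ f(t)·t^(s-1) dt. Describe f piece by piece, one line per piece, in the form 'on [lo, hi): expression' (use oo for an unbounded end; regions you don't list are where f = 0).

split f at 1, 2: ℳ[f](s) collects 3 kernel integrals
segment [0, 1) carries t; integrate it
for t in [1, 2): the term is ∫ (2*t + 1)·t^(s-1)
the [2, ∞) slice contributes ∫ exp(-2*t)·t^(s-1) dt

on [0, 1): t
on [1, 2): 2*t + 1
on [2, oo): exp(-2*t)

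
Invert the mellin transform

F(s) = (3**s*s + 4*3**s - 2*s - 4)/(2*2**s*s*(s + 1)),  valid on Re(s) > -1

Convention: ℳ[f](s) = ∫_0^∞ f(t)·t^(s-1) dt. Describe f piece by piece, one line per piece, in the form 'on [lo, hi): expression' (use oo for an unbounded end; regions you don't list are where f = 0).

along the cuts 1/2, ℳ[f](s) splits into 2 integrals
on [0, 1/2) integrate f = t against the kernel
for t in [1/2, 3/2): the term is ∫ (2 - t)·t^(s-1)

on [0, 1/2): t
on [1/2, 3/2): 2 - t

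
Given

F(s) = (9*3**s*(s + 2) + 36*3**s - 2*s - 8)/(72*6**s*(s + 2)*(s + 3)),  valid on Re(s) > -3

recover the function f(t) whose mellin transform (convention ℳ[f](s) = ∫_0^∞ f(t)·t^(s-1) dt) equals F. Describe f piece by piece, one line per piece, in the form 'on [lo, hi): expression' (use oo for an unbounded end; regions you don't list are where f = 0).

on [0, 1/6): 3*t**3
on [1/6, 1/2): t**2*(2 - 3*t)

peel off the shared t-power: 3*t on [0, 1/6); 2 - 3*t on [1/6, 1/2)
invert the common scale on t to get t on [0, 1/2); 2 - t on [1/2, 3/2)
decompose at 1/6; ℳ[f](s) sums the 2 pieces' integrals
segment [0, 1/6) carries 3*t**3; integrate it
∫ over [1/6, 1/2) of t**2*(2 - 3*t)·t^(s-1) joins the sum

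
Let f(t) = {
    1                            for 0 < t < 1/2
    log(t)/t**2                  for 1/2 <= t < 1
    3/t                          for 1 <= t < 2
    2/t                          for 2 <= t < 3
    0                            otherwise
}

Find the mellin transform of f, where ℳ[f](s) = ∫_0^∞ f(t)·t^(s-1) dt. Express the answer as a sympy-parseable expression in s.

strip the shared t-power: t on [0, 1/2); log(t)/t on [1/2, 1); 3 on [1, 2); …
summing 4 kernel integrals split by 1/2, 1, 2 yields ℳ[f](s)
∫ over [0, 1/2) of 1·t^(s-1) joins the sum
for t in [1/2, 1): the term is ∫ log(t)/t**2·t^(s-1)
∫ over [1, 2) of 3/t·t^(s-1) joins the sum
∫ over [2, 3) of 2/t·t^(s-1) joins the sum

(3*2**(2*s)*s*(-2*s + (s - 1)**2 + 3) - 6*2**s*s*(s - 1) - 18*2**s*s*(-2*s + (s - 1)**2 + 3) + 4*6**s*s*(-2*s + (s - 1)**2 + 3) + 24*s*(s - 1)**2*log(2) - 24*s*(s - 1)*log(2) + 24*s*(s - 1) + 6*(s - 1)*(-2*s + (s - 1)**2 + 3))/(6*2**s*s*(s - 1)*(-2*s + (s - 1)**2 + 3))
  Re(s) > 0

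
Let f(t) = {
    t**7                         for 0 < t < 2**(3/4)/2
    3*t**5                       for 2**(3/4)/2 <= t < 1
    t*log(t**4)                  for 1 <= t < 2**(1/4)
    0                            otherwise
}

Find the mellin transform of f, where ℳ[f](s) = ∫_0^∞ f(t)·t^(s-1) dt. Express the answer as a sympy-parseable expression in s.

2**(-s/4 - 9/4)*(3*2**(s/4 + 9/4)*(s + 1)**2*(s + 7) + 2**(s/4 + 17/4)*(s + 5)*(s + 7) + 4*2**(s/2 + 1/2)*(s + 1)*(s + 5)*(s + 7)*log(2) - 2**(s/2 + 9/2)*(s + 5)*(s + 7) + 6*(-s - 7)*(s + 1)**2 + sqrt(2)*(s + 1)**2*(s + 5))/((s + 1)**2*(s + 5)*(s + 7))
  Re(s) > -7

peel off the shared t-power: t**6 on [0, 2**(3/4)/2); 3*t**4 on [2**(3/4)/2, 1); log(t**4) on [1, 2**(1/4))
the power substitution comes off first: t**3 on [0, sqrt(2)/2); 3*t**2 on [sqrt(2)/2, 1); log(t**2) on [1, sqrt(2))
peel off the power substitution: t**(3/2) on [0, 1/2); 3*t on [1/2, 1); log(t) on [1, 2)
integrate the 3 segments split at 2**(3/4)/2, 1, then add the results
∫ over [0, 2**(3/4)/2) of t**7·t^(s-1) joins the sum
the [2**(3/4)/2, 1) slice contributes ∫ 3*t**5·t^(s-1) dt
for t in [1, 2**(1/4)): the term is ∫ t*log(t**4)·t^(s-1)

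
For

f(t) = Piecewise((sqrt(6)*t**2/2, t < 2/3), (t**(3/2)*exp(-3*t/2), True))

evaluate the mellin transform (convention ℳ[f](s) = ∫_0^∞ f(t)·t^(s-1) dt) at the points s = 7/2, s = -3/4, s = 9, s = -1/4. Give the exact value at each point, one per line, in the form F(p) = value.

peel off the shared t-power: sqrt(6)*t**(3/2)/2 on [0, 2/3); t*exp(-3*t/2) on [2/3, ∞)
strip the shared t-power: sqrt(6)*sqrt(t)/2 on [0, 2/3); exp(-3*t/2) on [2/3, ∞)
back out the common scale on t: sqrt(t) on [0, 1); exp(-t) on [1, ∞)
integrate the 2 segments split at 2/3, then add the results
segment 0 to 2/3 holds sqrt(6)*t**2/2; add its integral
segment [2/3, ∞) carries t**(3/2)*exp(-3*t/2); integrate it

F(7/2) = 64/2673 + 2080*exp(-1)/243
F(-3/4) = 24**(1/4)*(5*uppergamma(3/4, 1) + 4)/15
F(9) = sqrt(6)*(E*(1024 + 7202019825*sqrt(pi)*erfc(1)) + 29241329590)*exp(-1)/1948617
F(-1/4) = 2*54**(1/4)*(7*uppergamma(5/4, 1) + 4)/63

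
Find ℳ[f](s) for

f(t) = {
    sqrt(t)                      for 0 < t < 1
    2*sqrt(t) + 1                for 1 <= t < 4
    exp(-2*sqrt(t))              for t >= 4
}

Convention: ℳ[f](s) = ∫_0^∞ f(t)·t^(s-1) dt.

back out the power substitution: t on [0, 1); 2*t + 1 on [1, 2); exp(-2*t) on [2, ∞)
decompose at 1, 4; ℳ[f](s) sums the 3 pieces' integrals
over [0, 1), the kernel integral of sqrt(t) enters the sum
∫ (2*sqrt(t) + 1)·t^(s-1) over [1, 4)
on [4, ∞): add ∫ exp(-2*sqrt(t))·t^(s-1) dt

(-16**s + 10*2**(6*s)*s - 4*2**(4*s)*s + 2*2**(2*s)*s*(2*s + 1)*uppergamma(2*s, 4) + 64**s)/(16**s*s*(2*s + 1))
  Re(s) > -1/2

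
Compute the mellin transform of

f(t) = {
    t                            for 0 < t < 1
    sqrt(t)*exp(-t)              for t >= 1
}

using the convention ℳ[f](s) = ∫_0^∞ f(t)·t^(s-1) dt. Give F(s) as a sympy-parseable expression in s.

((s + 1)*uppergamma(s + 1/2, 1) + 1)/(s + 1)
  Re(s) > -1

strip the shared t-power: sqrt(t) on [0, 1); exp(-t) on [1, ∞)
breakpoints 1: one integral from each of the 2 segments
[0, 1) adds the kernel integral of t
on [1, ∞) integrate f = sqrt(t)*exp(-t) against the kernel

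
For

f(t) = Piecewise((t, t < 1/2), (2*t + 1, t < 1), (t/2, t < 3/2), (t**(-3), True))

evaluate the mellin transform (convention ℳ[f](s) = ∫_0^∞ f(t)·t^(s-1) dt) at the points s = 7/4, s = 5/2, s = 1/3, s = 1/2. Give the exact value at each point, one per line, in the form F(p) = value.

cuts at 1/2, 1, 3/2: linearity sums the 4 kernel integrals
∫ t·t^(s-1) over [0, 1/2)
between 1/2 and 1 the integrand is (2*t + 1)·t^(s-1)
segment [1, 3/2) carries t/2; integrate it
over [3/2, ∞), the kernel integral of t**(-3) enters the sum

F(7/4) = 2**(1/4)*(-2610 + 5299*3**(3/4) + 7740*2**(3/4))/13860
F(5/2) = -19*sqrt(2)/280 + 29/35 + 305*sqrt(6)/336
F(1/3) = 2**(2/3)*(-486 + 97*3**(1/3) + 594*2**(1/3))/288
F(1/2) = -7*sqrt(2)/6 + 167*sqrt(6)/540 + 3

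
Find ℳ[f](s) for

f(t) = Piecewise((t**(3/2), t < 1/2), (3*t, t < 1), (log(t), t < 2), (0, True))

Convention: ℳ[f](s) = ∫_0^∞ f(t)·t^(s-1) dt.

the 3 pieces separated at 1/2, 1 each add one integral
[0, 1/2) adds the kernel integral of t**(3/2)
on [1/2, 1) integrate f = 3*t against the kernel
on [1, 2): add ∫ log(t)·t^(s-1) dt

(-2*2**(2*s)*(s + 1)*(2*s + 3) + 6*2**s*s**2*(2*s + 3) + 2*2**s*(s + 1)*(2*s + 3) + 4**s*s*(s + 1)*(2*s + 3)*log(4) + sqrt(2)*s**2*(s + 1) - 3*s**2*(2*s + 3))/(2*2**s*s**2*(s + 1)*(2*s + 3))
  Re(s) > -3/2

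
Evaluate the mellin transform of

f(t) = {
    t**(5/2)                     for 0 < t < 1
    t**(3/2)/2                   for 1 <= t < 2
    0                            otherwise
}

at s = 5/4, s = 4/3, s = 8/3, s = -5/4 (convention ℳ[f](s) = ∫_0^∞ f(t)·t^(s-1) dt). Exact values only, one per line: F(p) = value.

F(5/4) = 14/165 + 8*2**(3/4)/11
F(4/3) = 33/391 + 12*2**(5/6)/17
F(8/3) = 57/775 + 48*2**(1/6)/25
F(-5/4) = -6/5 + 2*2**(1/4)

remove the shared t-power first: t**2 on [0, 1); t/2 on [1, 2)
remove the shared t-power first: t on [0, 1); 1/2 on [1, 2)
split f at 1: ℳ[f](s) collects 2 kernel integrals
∫ over [0, 1) of t**(5/2)·t^(s-1) joins the sum
piece [1, 2): integrate t**(3/2)/2 against the kernel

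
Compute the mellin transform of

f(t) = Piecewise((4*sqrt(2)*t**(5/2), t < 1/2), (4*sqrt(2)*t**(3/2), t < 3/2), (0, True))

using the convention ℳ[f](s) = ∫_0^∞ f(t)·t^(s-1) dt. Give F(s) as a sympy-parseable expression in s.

2**(1 - s)*(3**(s + 3/2)*(4*s + 10) - 2*s - 7)/((2*s + 3)*(2*s + 5))
  Re(s) > -5/2

back out the common scale on t: t**(5/2) on [0, 1); 2*t**(3/2) on [1, 3)
remove the shared t-power first: t**(3/2) on [0, 1); 2*sqrt(t) on [1, 3)
breakpoints 1/2: one integral from each of the 2 segments
the [0, 1/2) slice contributes ∫ 4*sqrt(2)*t**(5/2)·t^(s-1) dt
the [1/2, 3/2) slice contributes ∫ 4*sqrt(2)*t**(3/2)·t^(s-1) dt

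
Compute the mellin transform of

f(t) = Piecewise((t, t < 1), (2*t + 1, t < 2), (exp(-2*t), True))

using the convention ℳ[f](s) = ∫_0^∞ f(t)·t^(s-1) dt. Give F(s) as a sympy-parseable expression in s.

(2**s*s*(s + 1)*uppergamma(s, 4) - 2*4**s*s - 4**s + 5*8**s*s + 8**s)/(4**s*s*(s + 1))
  Re(s) > -1

integrate the 3 segments split at 1, 2, then add the results
for t in [0, 1): the term is ∫ t·t^(s-1)
the [1, 2) slice contributes ∫ (2*t + 1)·t^(s-1) dt
over [2, ∞), the kernel integral of exp(-2*t) enters the sum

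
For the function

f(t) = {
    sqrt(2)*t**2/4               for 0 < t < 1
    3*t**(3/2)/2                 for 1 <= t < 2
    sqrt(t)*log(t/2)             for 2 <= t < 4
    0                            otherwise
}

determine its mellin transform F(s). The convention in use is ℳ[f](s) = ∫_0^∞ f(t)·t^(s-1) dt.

reversing the shared t-power: sqrt(2)*t**(3/2)/4 on [0, 1); 3*t/2 on [1, 2); log(t/2) on [2, 4)
strip the common scale on t: t**(3/2) on [0, 1/2); 3*t on [1/2, 1); log(t) on [1, 2)
the 3 pieces separated at 1, 2 each add one integral
the [0, 1) slice contributes ∫ sqrt(2)*t**2/4·t^(s-1) dt
on [1, 2) integrate f = 3*t**(3/2)/2 against the kernel
on [2, 4) integrate f = sqrt(t)*log(t/2) against the kernel

(16*2**(2*s)*(s + 2)*(2*s + 1)*(2*s + 3)*log(2) + 3*2**(s + 7/2)*(s + 2)*(2*s + 1)**2 + 2**(s + 9/2)*(s + 2)*(2*s + 3) - 2**(2*s + 5)*(s + 2)*(2*s + 3) + 12*(-s - 2)*(2*s + 1)**2 + sqrt(2)*(2*s + 1)**2*(2*s + 3))/(4*(s + 2)*(2*s + 1)**2*(2*s + 3))
  Re(s) > -2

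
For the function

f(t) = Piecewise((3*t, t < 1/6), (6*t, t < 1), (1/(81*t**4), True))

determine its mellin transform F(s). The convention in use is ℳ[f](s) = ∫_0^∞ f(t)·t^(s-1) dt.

back out the common scale on t: t on [0, 1/2); 2*t on [1/2, 3); t**(-4) on [3, ∞)
integrate the 3 segments split at 1/6, 1, then add the results
∫ 3*t·t^(s-1) over [0, 1/6)
on [1/6, 1): add ∫ 6*t·t^(s-1) dt
segment 1 to ∞ holds 1/(81*t**4); add its integral

(970*6**s*s - 3890*6**s - 81*s + 324)/(162*6**s*(s**2 - 3*s - 4))
  -1 < Re(s) < 4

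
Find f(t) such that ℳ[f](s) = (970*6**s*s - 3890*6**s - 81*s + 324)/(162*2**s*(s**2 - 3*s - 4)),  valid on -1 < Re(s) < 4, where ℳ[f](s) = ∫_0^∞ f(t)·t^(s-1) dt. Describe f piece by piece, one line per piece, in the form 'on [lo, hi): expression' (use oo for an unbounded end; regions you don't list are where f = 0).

on [0, 1/2): t
on [1/2, 3): 2*t
on [3, oo): t**(-4)

integrate the 3 segments split at 1/2, 3, then add the results
over [0, 1/2), the kernel integral of t enters the sum
on [1/2, 3): add ∫ 2*t·t^(s-1) dt
the [3, ∞) slice contributes ∫ t**(-4)·t^(s-1) dt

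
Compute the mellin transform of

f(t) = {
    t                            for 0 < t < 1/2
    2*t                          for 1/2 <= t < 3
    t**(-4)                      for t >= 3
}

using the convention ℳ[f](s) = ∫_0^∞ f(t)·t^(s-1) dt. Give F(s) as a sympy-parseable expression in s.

the 3 pieces separated at 1/2, 3 each add one integral
[0, 1/2) adds the kernel integral of t
between 1/2 and 3 the integrand is 2*t·t^(s-1)
[3, ∞) adds the kernel integral of t**(-4)

(970*6**s*s - 3890*6**s - 81*s + 324)/(162*2**s*(s**2 - 3*s - 4))
  -1 < Re(s) < 4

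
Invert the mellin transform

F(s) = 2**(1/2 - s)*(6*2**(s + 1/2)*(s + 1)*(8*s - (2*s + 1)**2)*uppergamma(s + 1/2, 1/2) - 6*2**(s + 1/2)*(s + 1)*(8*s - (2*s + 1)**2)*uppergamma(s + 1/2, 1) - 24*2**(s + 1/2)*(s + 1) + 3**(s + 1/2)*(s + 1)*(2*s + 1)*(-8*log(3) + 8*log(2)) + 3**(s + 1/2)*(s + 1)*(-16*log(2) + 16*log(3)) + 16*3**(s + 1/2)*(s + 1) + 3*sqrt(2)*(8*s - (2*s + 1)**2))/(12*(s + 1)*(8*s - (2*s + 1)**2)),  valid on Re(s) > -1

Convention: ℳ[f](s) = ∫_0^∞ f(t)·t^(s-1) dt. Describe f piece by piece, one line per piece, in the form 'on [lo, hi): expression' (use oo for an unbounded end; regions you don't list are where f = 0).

on [0, 1/2): t
on [1/2, 1): sqrt(t)*exp(-t)
on [1, 3/2): log(t)/sqrt(t)

reversing the shared t-power: sqrt(t) on [0, 1/2); exp(-t) on [1/2, 1); log(t)/t on [1, 3/2)
decompose at 1/2, 1; ℳ[f](s) sums the 3 pieces' integrals
∫ over [0, 1/2) of t·t^(s-1) joins the sum
∫ sqrt(t)*exp(-t)·t^(s-1) over [1/2, 1)
the [1, 3/2) slice contributes ∫ log(t)/sqrt(t)·t^(s-1) dt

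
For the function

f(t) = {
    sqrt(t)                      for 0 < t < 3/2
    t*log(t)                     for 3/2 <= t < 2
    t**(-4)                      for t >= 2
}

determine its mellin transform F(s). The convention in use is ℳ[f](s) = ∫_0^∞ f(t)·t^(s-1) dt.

(-32*2**(2*s)*(s - 4)*(2*s + 1) + 3**s*s*(s - 4)*(2*s + 1)*(-24*log(3) + 24*log(2)) + 3**s*(s - 4)*(2*s + 1)*(-24*log(3) + 24*log(2)) + 24*3**s*(s - 4)*(2*s + 1) + 16*3**s*sqrt(6)*(s - 4)*(s**2 + 2*s + 1) + 32*4**s*s*(s - 4)*(2*s + 1)*log(2) + 32*4**s*(s - 4)*(2*s + 1)*log(2) - 4**s*(2*s + 1)*(s**2 + 2*s + 1))/(16*2**s*(s - 4)*(2*s + 1)*(s**2 + 2*s + 1))
  -1/2 < Re(s) < 4

along the cuts 3/2, 2, ℳ[f](s) splits into 3 integrals
∫ sqrt(t)·t^(s-1) over [0, 3/2)
on [3/2, 2) integrate f = t*log(t) against the kernel
segment 2 to ∞ holds t**(-4); add its integral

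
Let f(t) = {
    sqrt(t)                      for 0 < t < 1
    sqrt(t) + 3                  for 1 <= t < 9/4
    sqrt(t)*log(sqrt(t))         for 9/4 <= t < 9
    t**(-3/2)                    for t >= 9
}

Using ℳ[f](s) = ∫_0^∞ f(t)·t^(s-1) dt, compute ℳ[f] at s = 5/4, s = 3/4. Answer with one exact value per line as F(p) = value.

peel off the power substitution: t on [0, 1); t + 3 on [1, 3/2); t*log(t) on [3/2, 3); …
slice at 1, 9/4, 9, transform all 4 pieces, and sum them
segment [0, 1) carries sqrt(t); integrate it
piece [1, 9/4): integrate (sqrt(t) + 3) against the kernel
∫ over [9/4, 9) of sqrt(t)*log(sqrt(t))·t^(s-1) joins the sum
on [9, ∞): add ∫ t**(-3/2)·t^(s-1) dt

F(5/4) = -452*sqrt(3)/147 - 27*sqrt(6)*log(3)/28 - 12/5 + 27*sqrt(6)*log(2)/28 + 3861*sqrt(6)/980 + 108*sqrt(3)*log(3)/7
F(3/4) = -1844*sqrt(3)/675 - 4 + 213*sqrt(6)/50 + log(2**(9*sqrt(6)/10)*3**(-9*sqrt(6)/10 + 36*sqrt(3)/5))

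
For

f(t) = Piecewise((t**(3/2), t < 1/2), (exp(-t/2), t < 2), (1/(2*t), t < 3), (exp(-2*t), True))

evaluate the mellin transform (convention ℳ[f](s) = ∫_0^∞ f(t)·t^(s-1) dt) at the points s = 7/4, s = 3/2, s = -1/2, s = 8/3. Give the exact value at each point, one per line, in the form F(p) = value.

F(7/4) = -2*2**(3/4)*uppergamma(7/4, 1) - 101*2**(3/4)/156 + 2**(1/4)*uppergamma(7/4, 6)/4 + 2*3**(3/4)/3 + 2*2**(3/4)*uppergamma(7/4, 1/4)
F(3/2) = -sqrt(2) - 2*sqrt(2)*exp(-1) - sqrt(2)*sqrt(pi)*erfc(1) + sqrt(2)*sqrt(pi)*erfc(sqrt(6))/8 + sqrt(3)*exp(-6)/2 + 1/24 + sqrt(2)*exp(-1/4) + sqrt(2)*sqrt(pi)*erfc(1/2) + sqrt(3)
F(-1/2) = -sqrt(2)*sqrt(pi)*erfc(1/2) - sqrt(2)*exp(-1) - sqrt(3)/27 - 2*sqrt(2)*sqrt(pi)*erfc(sqrt(6)) + 2*sqrt(3)*exp(-6)/3 + sqrt(2)/12 + sqrt(2)*sqrt(pi)*erfc(1) + 1/2 + 2*sqrt(2)*exp(-1/4)
F(8/3) = -4*2**(2/3)*uppergamma(8/3, 1) - 3*2**(2/3)/5 + 2**(1/3)*uppergamma(8/3, 6)/8 + 3*2**(5/6)/400 + 9*3**(2/3)/10 + 4*2**(2/3)*uppergamma(8/3, 1/4)

decompose at 1/2, 2, 3; ℳ[f](s) sums the 4 pieces' integrals
over [0, 1/2), the kernel integral of t**(3/2) enters the sum
[1/2, 2) adds the kernel integral of exp(-t/2)
∫ over [2, 3) of 1/(2*t)·t^(s-1) joins the sum
on [3, ∞) integrate f = exp(-2*t) against the kernel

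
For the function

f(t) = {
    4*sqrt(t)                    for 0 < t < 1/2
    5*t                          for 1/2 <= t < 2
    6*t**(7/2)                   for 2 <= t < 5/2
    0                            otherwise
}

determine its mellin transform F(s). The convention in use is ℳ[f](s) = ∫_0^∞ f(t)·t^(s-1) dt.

split f at 1/2, 2: ℳ[f](s) collects 3 kernel integrals
on [0, 1/2) integrate f = 4*sqrt(t) against the kernel
∫ over [1/2, 2) of 5*t·t^(s-1) joins the sum
on [2, 5/2) integrate f = 6*t**(7/2) against the kernel

(-5*2**(-s - 1)*(2*s + 1)*(2*s + 7) + 8*2**(-s - 1/2)*(s + 1)*(2*s + 7) + 5*2**(s + 1)*(2*s + 1)*(2*s + 7) - 12*2**(s + 7/2)*(s + 1)*(2*s + 1) + 12*(5/2)**(s + 7/2)*(s + 1)*(2*s + 1))/((s + 1)*(2*s + 1)*(2*s + 7))
  Re(s) > -1/2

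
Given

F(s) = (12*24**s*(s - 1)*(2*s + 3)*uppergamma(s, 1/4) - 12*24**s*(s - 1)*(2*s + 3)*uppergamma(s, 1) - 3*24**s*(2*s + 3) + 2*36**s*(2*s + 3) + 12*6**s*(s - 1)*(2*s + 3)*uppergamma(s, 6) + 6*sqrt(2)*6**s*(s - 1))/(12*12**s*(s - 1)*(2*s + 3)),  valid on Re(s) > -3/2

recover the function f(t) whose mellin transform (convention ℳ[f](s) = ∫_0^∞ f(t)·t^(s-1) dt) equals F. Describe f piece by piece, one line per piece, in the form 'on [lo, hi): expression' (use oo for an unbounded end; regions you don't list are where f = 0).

on [0, 1/2): t**(3/2)
on [1/2, 2): exp(-t/2)
on [2, 3): 1/(2*t)
on [3, oo): exp(-2*t)

cuts at 1/2, 2, 3: linearity sums the 4 kernel integrals
piece [0, 1/2): integrate t**(3/2) against the kernel
between 1/2 and 2 the integrand is exp(-t/2)·t^(s-1)
between 2 and 3 the integrand is 1/(2*t)·t^(s-1)
for t in [3, ∞): the term is ∫ exp(-2*t)·t^(s-1)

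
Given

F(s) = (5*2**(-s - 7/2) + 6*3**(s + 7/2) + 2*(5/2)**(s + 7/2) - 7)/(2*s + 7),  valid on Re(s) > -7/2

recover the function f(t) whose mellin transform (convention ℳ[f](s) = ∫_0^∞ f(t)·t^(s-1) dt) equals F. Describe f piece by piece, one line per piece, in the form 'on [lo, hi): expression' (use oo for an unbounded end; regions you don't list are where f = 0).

cuts at 1/2, 1, 5/2: linearity sums the 4 kernel integrals
∫ over [0, 1/2) of 3*t**(7/2)·t^(s-1) joins the sum
∫ over [1/2, 1) of t**(7/2)/2·t^(s-1) joins the sum
for t in [1, 5/2): the term is ∫ 4*t**(7/2)·t^(s-1)
on [5/2, 3) integrate f = 3*t**(7/2) against the kernel

on [0, 1/2): 3*t**(7/2)
on [1/2, 1): t**(7/2)/2
on [1, 5/2): 4*t**(7/2)
on [5/2, 3): 3*t**(7/2)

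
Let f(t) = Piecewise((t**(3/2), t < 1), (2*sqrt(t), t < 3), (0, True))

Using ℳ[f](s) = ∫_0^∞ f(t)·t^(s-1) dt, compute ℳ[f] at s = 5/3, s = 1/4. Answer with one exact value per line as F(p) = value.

cuts at 1: linearity sums the 2 kernel integrals
∫ t**(3/2)·t^(s-1) over [0, 1)
the [1, 3) slice contributes ∫ 2*sqrt(t)·t^(s-1) dt

F(5/3) = -150/247 + 108*3**(1/6)/13
F(1/4) = -44/21 + 8*3**(3/4)/3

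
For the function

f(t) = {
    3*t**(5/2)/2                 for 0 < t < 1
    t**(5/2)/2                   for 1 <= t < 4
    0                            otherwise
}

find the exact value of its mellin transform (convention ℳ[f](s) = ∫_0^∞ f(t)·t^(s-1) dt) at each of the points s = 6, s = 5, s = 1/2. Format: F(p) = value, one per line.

cuts at 1: linearity sums the 2 kernel integrals
between 0 and 1 the integrand is 3*t**(5/2)/2·t^(s-1)
the [1, 4) slice contributes ∫ t**(5/2)/2·t^(s-1) dt

F(6) = 131074/17
F(5) = 6554/3
F(1/2) = 11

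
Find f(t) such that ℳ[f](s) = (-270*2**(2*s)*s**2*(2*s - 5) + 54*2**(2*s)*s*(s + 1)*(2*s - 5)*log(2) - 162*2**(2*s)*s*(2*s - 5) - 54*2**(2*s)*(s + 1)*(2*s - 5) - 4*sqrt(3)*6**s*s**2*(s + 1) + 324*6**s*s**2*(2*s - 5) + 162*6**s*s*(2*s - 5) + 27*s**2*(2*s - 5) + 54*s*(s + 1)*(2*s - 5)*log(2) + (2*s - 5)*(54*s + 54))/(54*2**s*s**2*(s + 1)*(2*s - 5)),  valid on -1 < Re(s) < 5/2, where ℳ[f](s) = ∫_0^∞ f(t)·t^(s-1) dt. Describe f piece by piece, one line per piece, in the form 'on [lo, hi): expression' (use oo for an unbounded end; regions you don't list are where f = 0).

on [0, 1/2): t
on [1/2, 2): log(t)
on [2, 3): t + 3
on [3, oo): t**(-5/2)

the 4 pieces separated at 1/2, 2, 3 each add one integral
on [0, 1/2): add ∫ t·t^(s-1) dt
segment [1/2, 2) carries log(t); integrate it
∫ (t + 3)·t^(s-1) over [2, 3)
on [3, ∞) integrate f = t**(-5/2) against the kernel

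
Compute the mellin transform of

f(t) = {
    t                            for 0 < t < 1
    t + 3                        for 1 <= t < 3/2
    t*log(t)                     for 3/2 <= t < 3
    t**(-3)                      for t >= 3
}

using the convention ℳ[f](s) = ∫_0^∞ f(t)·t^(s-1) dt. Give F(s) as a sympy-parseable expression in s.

(-162*2**s*s*(s - 3)*(s**2 + 2*s + 1) - 162*2**s*(s - 3)*(s**2 + 2*s + 1) - 81*3**s*s**2*(s - 3)*(s + 1)*log(3) + 81*3**s*s**2*(s - 3)*(s + 1)*log(2) - 81*3**s*s*(s - 3)*(s + 1)*log(3) + 81*3**s*s*(s - 3)*(s + 1)*log(2) + 81*3**s*s*(s - 3)*(s + 1) + 243*3**s*s*(s - 3)*(s**2 + 2*s + 1) + 162*3**s*(s - 3)*(s**2 + 2*s + 1) + 162*6**s*s**2*(s - 3)*(s + 1)*log(3) - 162*6**s*s*(s - 3)*(s + 1) + 162*6**s*s*(s - 3)*(s + 1)*log(3) - 2*6**s*s*(s + 1)*(s**2 + 2*s + 1))/(54*2**s*s*(s - 3)*(s + 1)*(s**2 + 2*s + 1))
  -1 < Re(s) < 3

linearity at 1, 3/2, 3 turns ℳ[f](s) into 4 summed integrals
segment 0 to 1 holds t; add its integral
[1, 3/2) adds the kernel integral of (t + 3)
piece [3/2, 3): integrate t*log(t) against the kernel
the [3, ∞) slice contributes ∫ t**(-3)·t^(s-1) dt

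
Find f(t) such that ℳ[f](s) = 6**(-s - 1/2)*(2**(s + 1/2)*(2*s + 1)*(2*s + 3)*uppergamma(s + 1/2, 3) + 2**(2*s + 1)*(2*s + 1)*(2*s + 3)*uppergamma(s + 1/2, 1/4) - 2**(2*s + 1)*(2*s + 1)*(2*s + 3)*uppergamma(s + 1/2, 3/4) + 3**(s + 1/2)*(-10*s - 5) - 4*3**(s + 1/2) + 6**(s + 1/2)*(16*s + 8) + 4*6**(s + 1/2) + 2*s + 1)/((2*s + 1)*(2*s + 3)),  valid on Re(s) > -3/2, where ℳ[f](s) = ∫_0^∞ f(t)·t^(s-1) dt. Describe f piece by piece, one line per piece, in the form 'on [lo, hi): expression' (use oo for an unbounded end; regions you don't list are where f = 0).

on [0, 1/6): 3*t**(3/2)
on [1/6, 1/2): sqrt(t)*exp(-3*t/2)
on [1/2, 1): sqrt(t)*(3*t + 1)
on [1, oo): sqrt(t)*exp(-3*t)

remove the shared t-power first: 3*t on [0, 1/6); exp(-3*t/2) on [1/6, 1/2); 3*t + 1 on [1/2, 1); …
peel off the common scale on t: t on [0, 1/2); exp(-t/2) on [1/2, 3/2); t + 1 on [3/2, 3); …
decompose at 1/6, 1/2, 1; ℳ[f](s) sums the 4 pieces' integrals
segment 0 to 1/6 holds 3*t**(3/2); add its integral
segment [1/6, 1/2) carries sqrt(t)*exp(-3*t/2); integrate it
on [1/2, 1): add ∫ sqrt(t)*(3*t + 1)·t^(s-1) dt
piece [1, ∞): integrate sqrt(t)*exp(-3*t) against the kernel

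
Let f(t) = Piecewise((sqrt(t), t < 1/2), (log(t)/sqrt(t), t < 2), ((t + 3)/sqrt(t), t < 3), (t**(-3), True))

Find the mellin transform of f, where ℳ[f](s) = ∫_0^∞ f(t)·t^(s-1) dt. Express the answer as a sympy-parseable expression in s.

2**(1/2 - s)*(-270*2**(2*s - 1)*(s - 1/2)**2*(2*s - 6) + 54*2**(2*s - 1)*(s - 1/2)*(s + 1/2)*(2*s - 6)*log(2) - 162*2**(2*s - 1)*(s - 1/2)*(2*s - 6) - 54*2**(2*s - 1)*(s + 1/2)*(2*s - 6) - 4*sqrt(3)*6**(s - 1/2)*(s - 1/2)**2*(s + 1/2) + 324*6**(s - 1/2)*(s - 1/2)**2*(2*s - 6) + 162*6**(s - 1/2)*(s - 1/2)*(2*s - 6) + 27*(s - 1/2)**2*(2*s - 6) + 54*(s - 1/2)*(s + 1/2)*(2*s - 6)*log(2) + 54*(s + 1/2)*(2*s - 6))/(54*(s - 1/2)**2*(s + 1/2)*(2*s - 6))
  -1/2 < Re(s) < 3

undo the shared t-power: 1 on [0, 1/2); log(t)/t on [1/2, 2); (t + 3)/t on [2, 3); …
remove the shared t-power first: t on [0, 1/2); log(t) on [1/2, 2); t + 3 on [2, 3); …
f breaks at 1/2, 2, 3 into 4 integrals to sum
between 0 and 1/2 the integrand is sqrt(t)·t^(s-1)
on [1/2, 2): add ∫ log(t)/sqrt(t)·t^(s-1) dt
for t in [2, 3): the term is ∫ (t + 3)/sqrt(t)·t^(s-1)
between 3 and ∞ the integrand is t**(-3)·t^(s-1)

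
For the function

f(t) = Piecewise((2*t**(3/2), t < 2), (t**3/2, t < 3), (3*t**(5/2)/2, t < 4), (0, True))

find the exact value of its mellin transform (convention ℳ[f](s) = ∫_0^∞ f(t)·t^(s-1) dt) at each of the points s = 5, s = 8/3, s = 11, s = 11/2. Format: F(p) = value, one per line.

slice at 2, 3, transform all 3 pieces, and sum them
piece [0, 2): integrate 2*t**(3/2) against the kernel
∫ t**3/2·t^(s-1) over [2, 3)
∫ over [3, 4) of 3*t**(5/2)/2·t^(s-1) joins the sum

F(5) = -2187*sqrt(3)/5 + 256*sqrt(2)/13 + 555813/80
F(8/3) = -2187*3**(1/6)/31 - 48*2**(2/3)/17 + 192*2**(1/6)/25 + 729*3**(2/3)/34 + 9216*2**(1/3)/31
F(11) = -177147*sqrt(3) + 16384*sqrt(2)/25 + 3800995649/252
F(11/2) = -256*sqrt(2)/17 + 6561*sqrt(3)/17 + 1242571/112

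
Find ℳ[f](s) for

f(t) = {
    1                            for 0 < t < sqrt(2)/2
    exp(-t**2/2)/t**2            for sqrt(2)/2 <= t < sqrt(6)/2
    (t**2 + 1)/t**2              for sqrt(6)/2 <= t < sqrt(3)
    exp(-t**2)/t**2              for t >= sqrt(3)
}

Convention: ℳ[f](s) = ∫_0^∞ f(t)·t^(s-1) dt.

(sqrt(2)/2)**s*(6*2**(s/2)*s*(s - 2)*uppergamma(s/2 - 1, 3) + 3*2**s*s*(s - 2)*uppergamma(s/2 - 1, 1/4) - 3*2**s*s*(s - 2)*uppergamma(s/2 - 1, 3/4) + 20*3**(s/2)*(2 - s) - 16*3**(s/2) + 16*6**(s/2)*(s - 2) + 8*6**(s/2) + 12*s - 24)/(12*s*(s - 2))
  Re(s) > 0

back out the power substitution: 1 on [0, 1/2); exp(-t/2)/t on [1/2, 3/2); (t + 1)/t on [3/2, 3); …
invert the shared t-power to get t on [0, 1/2); exp(-t/2) on [1/2, 3/2); t + 1 on [3/2, 3); …
split f at sqrt(2)/2, sqrt(6)/2, sqrt(3): ℳ[f](s) collects 4 kernel integrals
piece [0, sqrt(2)/2): integrate 1 against the kernel
[sqrt(2)/2, sqrt(6)/2) adds the kernel integral of exp(-t**2/2)/t**2
for t in [sqrt(6)/2, sqrt(3)): the term is ∫ (t**2 + 1)/t**2·t^(s-1)
piece [sqrt(3), ∞): integrate exp(-t**2)/t**2 against the kernel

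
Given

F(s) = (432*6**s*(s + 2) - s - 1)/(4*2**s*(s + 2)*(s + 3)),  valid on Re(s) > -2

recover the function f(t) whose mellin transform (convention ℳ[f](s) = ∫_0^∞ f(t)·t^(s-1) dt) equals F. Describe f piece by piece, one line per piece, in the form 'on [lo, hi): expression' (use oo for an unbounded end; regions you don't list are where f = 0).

integrate the 2 segments split at 1/2, then add the results
over [0, 1/2), the kernel integral of t**2 enters the sum
on [1/2, 3): add ∫ 4*t**3·t^(s-1) dt

on [0, 1/2): t**2
on [1/2, 3): 4*t**3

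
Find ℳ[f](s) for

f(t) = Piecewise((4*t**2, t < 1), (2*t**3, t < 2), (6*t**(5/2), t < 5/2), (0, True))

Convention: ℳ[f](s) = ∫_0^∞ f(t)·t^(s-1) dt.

2*(-6*2**(s + 5/2)*(s + 2)*(s + 3) + 2**(s + 3)*(s + 2)*(2*s + 5) + 6*(5/2)**(s + 5/2)*(s + 2)*(s + 3) - (s + 2)*(2*s + 5) + 2*(s + 3)*(2*s + 5))/((s + 2)*(s + 3)*(2*s + 5))
  Re(s) > -2

along the cuts 1, 2, ℳ[f](s) splits into 3 integrals
piece [0, 1): integrate 4*t**2 against the kernel
segment 1 to 2 holds 2*t**3; add its integral
segment [2, 5/2) carries 6*t**(5/2); integrate it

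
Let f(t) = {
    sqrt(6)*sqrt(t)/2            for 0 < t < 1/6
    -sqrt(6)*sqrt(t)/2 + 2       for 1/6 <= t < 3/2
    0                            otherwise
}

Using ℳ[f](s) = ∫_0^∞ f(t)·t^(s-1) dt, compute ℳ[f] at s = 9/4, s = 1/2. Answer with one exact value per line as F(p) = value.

F(9/4) = 6**(3/4)*(-26 + 1377*sqrt(3))/10692
F(1/2) = 3*sqrt(6)/4

remove the common scale on t first: sqrt(t) on [0, 1/4); 2 - sqrt(t) on [1/4, 9/4)
undo the power substitution: t on [0, 1/2); 2 - t on [1/2, 3/2)
summing 2 kernel integrals split by 1/6 yields ℳ[f](s)
over [0, 1/6), the kernel integral of sqrt(6)*sqrt(t)/2 enters the sum
∫ over [1/6, 3/2) of (-sqrt(6)*sqrt(t)/2 + 2)·t^(s-1) joins the sum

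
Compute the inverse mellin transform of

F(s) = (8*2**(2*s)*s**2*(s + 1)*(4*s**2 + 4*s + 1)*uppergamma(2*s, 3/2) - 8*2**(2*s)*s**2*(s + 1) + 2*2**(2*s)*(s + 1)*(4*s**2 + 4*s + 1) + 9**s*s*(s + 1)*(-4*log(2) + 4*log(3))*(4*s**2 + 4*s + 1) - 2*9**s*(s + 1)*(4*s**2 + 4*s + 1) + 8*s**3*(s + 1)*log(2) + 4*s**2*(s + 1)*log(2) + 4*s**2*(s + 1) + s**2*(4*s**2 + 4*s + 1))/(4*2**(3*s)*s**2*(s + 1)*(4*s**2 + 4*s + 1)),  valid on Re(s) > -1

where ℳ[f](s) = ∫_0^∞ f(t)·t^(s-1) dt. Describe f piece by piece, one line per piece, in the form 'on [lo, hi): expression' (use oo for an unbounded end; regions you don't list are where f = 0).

remove the common scale on t first: t on [0, 1/4); sqrt(t)*log(sqrt(t)) on [1/4, 1); log(sqrt(t)) on [1, 9/4); …
reversing the power substitution: t**2 on [0, 1/2); t*log(t) on [1/2, 1); log(t) on [1, 3/2); …
treat the 4 regions marked off by 1/8, 1/2, 9/8 separately and sum
on [0, 1/8) integrate f = 2*t against the kernel
segment [1/8, 1/2) carries sqrt(2)*sqrt(t)*log(sqrt(2)*sqrt(t)); integrate it
the [1/2, 9/8) slice contributes ∫ log(sqrt(2)*sqrt(t))·t^(s-1) dt
piece [9/8, ∞): integrate exp(-sqrt(2)*sqrt(t)) against the kernel

on [0, 1/8): 2*t
on [1/8, 1/2): sqrt(2)*sqrt(t)*log(sqrt(2)*sqrt(t))
on [1/2, 9/8): log(sqrt(2)*sqrt(t))
on [9/8, oo): exp(-sqrt(2)*sqrt(t))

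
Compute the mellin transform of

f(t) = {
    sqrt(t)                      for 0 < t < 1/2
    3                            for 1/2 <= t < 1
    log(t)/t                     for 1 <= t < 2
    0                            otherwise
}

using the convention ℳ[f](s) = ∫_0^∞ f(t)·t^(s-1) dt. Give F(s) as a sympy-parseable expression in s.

reversing the shared t-power: t**(3/2) on [0, 1/2); 3*t on [1/2, 1); log(t) on [1, 2)
along the cuts 1/2, 1, ℳ[f](s) splits into 3 integrals
segment 0 to 1/2 holds sqrt(t); add its integral
∫ over [1/2, 1) of 3·t^(s-1) joins the sum
on [1, 2): add ∫ log(t)/t·t^(s-1) dt

(2*2**s*s*(2*s + 1) + 6*2**s*(s - 1)**2*(2*s + 1) + 4**s*s*(s - 1)*(2*s + 1)*log(2) - 4**s*s*(2*s + 1) + 2*sqrt(2)*s*(s - 1)**2 - 6*(s - 1)**2*(2*s + 1))/(2*2**s*s*(s - 1)**2*(2*s + 1))
  Re(s) > -1/2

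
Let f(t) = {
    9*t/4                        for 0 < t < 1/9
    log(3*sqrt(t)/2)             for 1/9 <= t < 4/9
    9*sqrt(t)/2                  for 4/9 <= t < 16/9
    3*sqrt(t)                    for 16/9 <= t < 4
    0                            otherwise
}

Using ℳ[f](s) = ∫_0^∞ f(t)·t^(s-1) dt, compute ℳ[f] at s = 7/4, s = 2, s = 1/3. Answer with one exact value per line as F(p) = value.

undo the power substitution: 9*t**2/4 on [0, 1/3); log(3*t/2) on [1/3, 2/3); 9*t/2 on [2/3, 4/3); …
remove the common scale on t first: t**2 on [0, 1/2); log(t) on [1/2, 1); 3*t on [1, 2); …
reversing the shared t-power: t on [0, 1/2); log(t)/t on [1/2, 1); 3 on [1, 2); …
breakpoints 1/9, 4/9, 16/9: one integral from each of the 4 segments
∫ 9*t/4·t^(s-1) over [0, 1/9)
[1/9, 4/9) adds the kernel integral of log(3*sqrt(t)/2)
∫ over [4/9, 16/9) of 9*sqrt(t)/2·t^(s-1) joins the sum
between 16/9 and 4 the integrand is 3*sqrt(t)·t^(s-1)

F(7/4) = sqrt(3)*(-58080*sqrt(2) + 2772*log(2) + 553169 + 2794176*sqrt(6))/392931
F(2) = log(2)/162 + 79061/1944
F(1/3) = 3**(1/3)*(-216*2**(2/3) + 80*log(2) + 125 + 128*2**(1/3) + 192*6**(2/3))/80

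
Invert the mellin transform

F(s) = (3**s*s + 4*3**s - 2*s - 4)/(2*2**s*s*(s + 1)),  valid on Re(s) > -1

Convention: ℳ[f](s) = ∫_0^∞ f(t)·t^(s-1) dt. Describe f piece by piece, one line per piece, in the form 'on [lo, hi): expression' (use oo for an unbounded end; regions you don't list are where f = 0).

on [0, 1/2): t
on [1/2, 3/2): 2 - t

summing 2 kernel integrals split by 1/2 yields ℳ[f](s)
over [0, 1/2), the kernel integral of t enters the sum
[1/2, 3/2) adds the kernel integral of (2 - t)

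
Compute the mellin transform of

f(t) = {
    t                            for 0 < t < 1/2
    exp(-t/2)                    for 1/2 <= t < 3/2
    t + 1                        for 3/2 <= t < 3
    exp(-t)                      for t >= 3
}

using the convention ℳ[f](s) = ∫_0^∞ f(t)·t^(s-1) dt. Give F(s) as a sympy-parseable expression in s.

(2*2**s*s*(s + 1)*uppergamma(s, 3) - 5*3**s*s - 2*3**s + 2*4**s*s*(s + 1)*uppergamma(s, 1/4) - 2*4**s*s*(s + 1)*uppergamma(s, 3/4) + 8*6**s*s + 2*6**s + s)/(2*2**s*s*(s + 1))
  Re(s) > -1

summing 4 kernel integrals split by 1/2, 3/2, 3 yields ℳ[f](s)
over [0, 1/2), the kernel integral of t enters the sum
segment 1/2 to 3/2 holds exp(-t/2); add its integral
over [3/2, 3), the kernel integral of (t + 1) enters the sum
∫ exp(-t)·t^(s-1) over [3, ∞)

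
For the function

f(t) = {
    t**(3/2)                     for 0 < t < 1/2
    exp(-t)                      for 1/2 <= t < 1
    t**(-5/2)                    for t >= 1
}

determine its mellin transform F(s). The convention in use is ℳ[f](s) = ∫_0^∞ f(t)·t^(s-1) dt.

(2*2**s*(2*s - 5)*(2*s + 3)*uppergamma(s, 1/2) - 2*2**s*(2*s - 5)*(2*s + 3)*uppergamma(s, 1) - 4*2**s*(2*s + 3) + sqrt(2)*(2*s - 5))/(2*2**s*(2*s - 5)*(2*s + 3))
  -3/2 < Re(s) < 5/2

the 3 pieces separated at 1/2, 1 each add one integral
∫ t**(3/2)·t^(s-1) over [0, 1/2)
segment [1/2, 1) carries exp(-t); integrate it
over [1, ∞), the kernel integral of t**(-5/2) enters the sum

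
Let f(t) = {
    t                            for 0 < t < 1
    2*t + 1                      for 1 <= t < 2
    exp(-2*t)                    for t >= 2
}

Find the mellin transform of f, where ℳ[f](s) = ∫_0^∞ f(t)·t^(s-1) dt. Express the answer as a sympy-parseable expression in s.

(2**s*s*(s + 1)*uppergamma(s, 4) - 2*4**s*s - 4**s + 5*8**s*s + 8**s)/(4**s*s*(s + 1))
  Re(s) > -1

linearity at 1, 2 turns ℳ[f](s) into 3 summed integrals
∫ over [0, 1) of t·t^(s-1) joins the sum
the [1, 2) slice contributes ∫ (2*t + 1)·t^(s-1) dt
the [2, ∞) slice contributes ∫ exp(-2*t)·t^(s-1) dt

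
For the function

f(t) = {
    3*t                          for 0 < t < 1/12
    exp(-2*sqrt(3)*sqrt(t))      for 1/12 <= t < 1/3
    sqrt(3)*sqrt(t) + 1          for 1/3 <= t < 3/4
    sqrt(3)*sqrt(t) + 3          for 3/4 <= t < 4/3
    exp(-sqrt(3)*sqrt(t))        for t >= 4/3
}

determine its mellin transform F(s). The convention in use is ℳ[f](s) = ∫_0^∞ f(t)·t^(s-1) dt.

reversing the common scale on t: t on [0, 1/4); exp(-2*sqrt(t)) on [1/4, 1); sqrt(t) + 1 on [1, 9/4); …
remove the power substitution first: t**2 on [0, 1/2); exp(-2*t) on [1/2, 1); t + 1 on [1, 3/2); …
along the cuts 1/12, 1/3, 3/4, 4/3, ℳ[f](s) splits into 5 integrals
piece [0, 1/12): integrate 3*t against the kernel
for t in [1/12, 1/3): the term is ∫ exp(-2*sqrt(3)*sqrt(t))·t^(s-1)
the [1/3, 3/4) slice contributes ∫ (sqrt(3)*sqrt(t) + 1)·t^(s-1) dt
[3/4, 4/3) adds the kernel integral of (sqrt(3)*sqrt(t) + 3)
on [4/3, ∞) integrate f = exp(-sqrt(3)*sqrt(t)) against the kernel

(40*2**(4*s)*s*(s + 1) + 12*2**(4*s)*(s + 1) + 8*2**(2*s)*s*(s + 1)*(2*s + 1)*uppergamma(2*s, 2) - 16*2**(2*s)*s*(s + 1) - 4*2**(2*s)*(s + 1) - 16*9**s*s*(s + 1) - 8*9**s*(s + 1) + 8*s*(s + 1)*(2*s + 1)*uppergamma(2*s, 1) - 8*s*(s + 1)*(2*s + 1)*uppergamma(2*s, 2) + s*(2*s + 1))/(4*12**s*s*(s + 1)*(2*s + 1))
  Re(s) > -1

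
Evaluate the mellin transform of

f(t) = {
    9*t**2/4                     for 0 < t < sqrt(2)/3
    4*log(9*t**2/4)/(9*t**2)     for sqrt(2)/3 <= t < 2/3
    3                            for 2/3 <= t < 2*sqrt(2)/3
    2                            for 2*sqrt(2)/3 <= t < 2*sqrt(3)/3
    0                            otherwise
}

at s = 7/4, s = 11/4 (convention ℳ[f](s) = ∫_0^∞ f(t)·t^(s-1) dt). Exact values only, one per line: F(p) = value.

F(7/4) = 2*2**(7/8)*3**(1/4)*(-1770*2**(7/8) - 420*log(2) + 60*2**(3/4) + 60*6**(7/8) + 3367)/945
F(11/4) = 4*2**(3/8)*3**(1/4)*(-8740*2**(3/8) + 2508*log(2) + 1368*2**(3/4) + 6787 + 4104*6**(3/8))/50787

peel off the common scale on t: t**2 on [0, sqrt(2)/2); log(t**2)/t**2 on [sqrt(2)/2, 1); 3 on [1, sqrt(2)); …
strip the power substitution: t on [0, 1/2); log(t)/t on [1/2, 1); 3 on [1, 2); …
cuts at sqrt(2)/3, 2/3, 2*sqrt(2)/3: linearity sums the 4 kernel integrals
the [0, sqrt(2)/3) slice contributes ∫ 9*t**2/4·t^(s-1) dt
∫ 4*log(9*t**2/4)/(9*t**2)·t^(s-1) over [sqrt(2)/3, 2/3)
segment 2/3 to 2*sqrt(2)/3 holds 3; add its integral
piece [2*sqrt(2)/3, 2*sqrt(3)/3): integrate 2 against the kernel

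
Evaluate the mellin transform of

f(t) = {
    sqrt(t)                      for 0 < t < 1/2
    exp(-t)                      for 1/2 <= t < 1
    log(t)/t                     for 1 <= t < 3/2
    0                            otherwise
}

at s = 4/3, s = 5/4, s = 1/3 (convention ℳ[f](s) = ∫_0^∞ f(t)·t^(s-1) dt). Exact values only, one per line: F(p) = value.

f breaks at 1/2, 1 into 3 integrals to sum
∫ over [0, 1/2) of sqrt(t)·t^(s-1) joins the sum
∫ exp(-t)·t^(s-1) over [1/2, 1)
over [1, 3/2), the kernel integral of log(t)/t enters the sum

F(4/3) = -9*2**(2/3)*3**(1/3)/2 - uppergamma(4/3, 1) + 3*2**(1/6)/22 + uppergamma(4/3, 1/2) + log(3**(3*2**(2/3)*3**(1/3)/2)/2**(3*2**(2/3)*3**(1/3)/2)) + 9
F(5/4) = -8*2**(3/4)*3**(1/4) - uppergamma(5/4, 1) + 2**(1/4)/7 + uppergamma(5/4, 1/2) + log(3**(2*2**(3/4)*3**(1/4))/2**(2*2**(3/4)*3**(1/4))) + 16
F(1/3) = -3*2**(2/3)*3**(1/3)/4 + log(2**(2**(2/3)*3**(1/3)/2)/3**(2**(2/3)*3**(1/3)/2)) - uppergamma(1/3, 1) + uppergamma(1/3, 1/2) + 3*2**(1/6)/5 + 9/4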